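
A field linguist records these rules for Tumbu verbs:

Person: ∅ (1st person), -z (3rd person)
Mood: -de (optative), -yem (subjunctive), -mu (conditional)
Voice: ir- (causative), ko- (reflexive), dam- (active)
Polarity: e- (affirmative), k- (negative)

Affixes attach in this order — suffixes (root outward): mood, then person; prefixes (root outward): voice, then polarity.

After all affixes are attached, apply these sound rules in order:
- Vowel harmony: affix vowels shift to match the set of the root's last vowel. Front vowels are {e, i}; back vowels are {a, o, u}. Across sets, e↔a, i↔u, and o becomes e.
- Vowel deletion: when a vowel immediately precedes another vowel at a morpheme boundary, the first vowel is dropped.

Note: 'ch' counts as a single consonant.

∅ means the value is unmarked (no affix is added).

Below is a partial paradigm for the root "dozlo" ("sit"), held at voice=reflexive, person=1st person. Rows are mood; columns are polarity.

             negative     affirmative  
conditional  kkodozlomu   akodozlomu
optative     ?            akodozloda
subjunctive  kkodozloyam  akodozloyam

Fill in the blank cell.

kkodozloda

Attach voice reflexive ko- → kodozlo.
Attach polarity negative k- → kkodozlo.
Attach mood optative -de → kkodozlode.
person = 1st person: zero marking, form stays kkodozlode.
Apply vowel harmony: kkodozlode → kkodozloda.
Vowel deletion: no change.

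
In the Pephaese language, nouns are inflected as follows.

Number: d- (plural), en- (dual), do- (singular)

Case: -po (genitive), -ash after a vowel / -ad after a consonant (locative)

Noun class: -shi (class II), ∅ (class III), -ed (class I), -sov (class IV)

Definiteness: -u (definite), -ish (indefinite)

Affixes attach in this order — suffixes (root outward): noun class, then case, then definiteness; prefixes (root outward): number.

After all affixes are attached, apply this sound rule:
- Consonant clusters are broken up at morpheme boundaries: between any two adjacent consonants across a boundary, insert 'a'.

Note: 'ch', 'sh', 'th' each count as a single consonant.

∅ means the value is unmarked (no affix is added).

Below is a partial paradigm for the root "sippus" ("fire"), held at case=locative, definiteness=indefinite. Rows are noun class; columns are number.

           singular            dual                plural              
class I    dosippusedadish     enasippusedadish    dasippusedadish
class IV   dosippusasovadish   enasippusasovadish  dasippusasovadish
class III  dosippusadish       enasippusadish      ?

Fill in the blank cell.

noun class = class III: zero marking, form stays sippus.
Attach case locative -ad (after consonant 's') → sippusad.
Attach definiteness indefinite -ish → sippusadish.
Attach number plural d- → dsippusadish.
Apply epenthesis: dsippusadish → dasippusadish.

dasippusadish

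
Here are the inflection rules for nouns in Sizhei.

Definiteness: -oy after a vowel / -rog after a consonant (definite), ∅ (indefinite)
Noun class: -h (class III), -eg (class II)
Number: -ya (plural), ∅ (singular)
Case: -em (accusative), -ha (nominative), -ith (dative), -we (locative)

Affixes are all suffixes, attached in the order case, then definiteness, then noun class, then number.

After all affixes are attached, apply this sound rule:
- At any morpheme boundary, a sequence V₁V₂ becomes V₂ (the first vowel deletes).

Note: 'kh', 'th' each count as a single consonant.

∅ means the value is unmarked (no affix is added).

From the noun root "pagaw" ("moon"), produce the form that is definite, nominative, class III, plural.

Attach case nominative -ha → pagawha.
Attach definiteness definite -oy (after vowel 'a') → pagawhaoy.
Attach noun class class III -h → pagawhaoyh.
Attach number plural -ya → pagawhaoyhya.
Apply vowel deletion: pagawhaoyhya → pagawhoyhya.

pagawhoyhya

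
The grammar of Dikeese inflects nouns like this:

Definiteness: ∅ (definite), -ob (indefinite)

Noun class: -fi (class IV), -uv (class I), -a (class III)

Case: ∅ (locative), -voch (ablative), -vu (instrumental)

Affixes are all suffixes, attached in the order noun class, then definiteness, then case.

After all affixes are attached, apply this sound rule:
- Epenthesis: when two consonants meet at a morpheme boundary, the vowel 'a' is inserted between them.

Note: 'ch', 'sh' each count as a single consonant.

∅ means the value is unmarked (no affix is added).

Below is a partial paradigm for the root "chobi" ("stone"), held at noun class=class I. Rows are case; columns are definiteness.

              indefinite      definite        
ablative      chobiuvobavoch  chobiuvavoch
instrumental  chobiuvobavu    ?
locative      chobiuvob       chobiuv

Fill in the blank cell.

chobiuvavu

Attach noun class class I -uv → chobiuv.
definiteness = definite: zero marking, form stays chobiuv.
Attach case instrumental -vu → chobiuvvu.
Apply epenthesis: chobiuvvu → chobiuvavu.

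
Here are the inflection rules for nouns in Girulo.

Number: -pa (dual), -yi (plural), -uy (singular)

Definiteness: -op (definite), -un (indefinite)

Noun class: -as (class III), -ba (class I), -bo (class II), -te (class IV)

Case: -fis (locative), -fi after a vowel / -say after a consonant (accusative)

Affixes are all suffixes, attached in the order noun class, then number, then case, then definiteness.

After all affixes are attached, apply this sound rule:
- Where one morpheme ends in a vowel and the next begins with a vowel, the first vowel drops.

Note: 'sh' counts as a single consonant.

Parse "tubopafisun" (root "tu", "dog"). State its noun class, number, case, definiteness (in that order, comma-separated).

class II, dual, locative, indefinite

Segment: tu-bo-pa-fis-un.
noun class: -bo → class II.
number: -pa → dual.
case: -fis → locative.
definiteness: -un → indefinite.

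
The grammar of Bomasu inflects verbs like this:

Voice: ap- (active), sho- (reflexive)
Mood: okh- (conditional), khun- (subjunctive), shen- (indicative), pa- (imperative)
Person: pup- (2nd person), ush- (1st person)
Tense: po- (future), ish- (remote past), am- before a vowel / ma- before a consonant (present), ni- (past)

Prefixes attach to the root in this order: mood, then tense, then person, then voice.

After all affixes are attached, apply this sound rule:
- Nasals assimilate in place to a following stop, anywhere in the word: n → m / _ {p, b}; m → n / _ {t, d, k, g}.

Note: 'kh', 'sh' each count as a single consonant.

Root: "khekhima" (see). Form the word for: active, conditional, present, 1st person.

Attach mood conditional okh- → okhkhekhima.
Attach tense present am- (before vowel 'o') → amokhkhekhima.
Attach person 1st person ush- → ushamokhkhekhima.
Attach voice active ap- → apushamokhkhekhima.
Nasal assimilation: no change.

apushamokhkhekhima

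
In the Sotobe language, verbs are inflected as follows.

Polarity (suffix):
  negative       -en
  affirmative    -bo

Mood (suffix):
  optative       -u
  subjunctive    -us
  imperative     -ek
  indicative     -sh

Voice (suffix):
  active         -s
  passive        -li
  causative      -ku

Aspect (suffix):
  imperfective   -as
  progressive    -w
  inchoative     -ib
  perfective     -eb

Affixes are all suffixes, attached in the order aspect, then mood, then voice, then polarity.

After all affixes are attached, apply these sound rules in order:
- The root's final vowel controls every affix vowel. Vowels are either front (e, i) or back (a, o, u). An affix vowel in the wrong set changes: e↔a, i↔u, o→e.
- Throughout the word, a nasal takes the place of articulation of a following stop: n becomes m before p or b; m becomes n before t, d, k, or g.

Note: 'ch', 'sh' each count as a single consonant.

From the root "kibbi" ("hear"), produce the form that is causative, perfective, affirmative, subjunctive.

kibbiebiskibe

Attach aspect perfective -eb → kibbieb.
Attach mood subjunctive -us → kibbiebus.
Attach voice causative -ku → kibbiebusku.
Attach polarity affirmative -bo → kibbiebuskubo.
Apply vowel harmony: kibbiebuskubo → kibbiebiskibe.
Nasal assimilation: no change.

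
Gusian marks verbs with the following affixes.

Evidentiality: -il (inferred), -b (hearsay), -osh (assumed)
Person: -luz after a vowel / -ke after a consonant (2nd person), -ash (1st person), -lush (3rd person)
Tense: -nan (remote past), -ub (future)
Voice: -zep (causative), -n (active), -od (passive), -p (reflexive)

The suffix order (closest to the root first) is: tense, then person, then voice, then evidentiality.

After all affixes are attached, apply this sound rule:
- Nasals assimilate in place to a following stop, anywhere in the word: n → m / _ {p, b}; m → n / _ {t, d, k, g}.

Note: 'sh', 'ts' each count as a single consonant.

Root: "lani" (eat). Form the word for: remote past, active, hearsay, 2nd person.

Attach tense remote past -nan → laninan.
Attach person 2nd person -ke (after consonant 'n') → laninanke.
Attach voice active -n → laninanken.
Attach evidentiality hearsay -b → laninankenb.
Apply nasal assimilation: laninankenb → laninankemb.

laninankemb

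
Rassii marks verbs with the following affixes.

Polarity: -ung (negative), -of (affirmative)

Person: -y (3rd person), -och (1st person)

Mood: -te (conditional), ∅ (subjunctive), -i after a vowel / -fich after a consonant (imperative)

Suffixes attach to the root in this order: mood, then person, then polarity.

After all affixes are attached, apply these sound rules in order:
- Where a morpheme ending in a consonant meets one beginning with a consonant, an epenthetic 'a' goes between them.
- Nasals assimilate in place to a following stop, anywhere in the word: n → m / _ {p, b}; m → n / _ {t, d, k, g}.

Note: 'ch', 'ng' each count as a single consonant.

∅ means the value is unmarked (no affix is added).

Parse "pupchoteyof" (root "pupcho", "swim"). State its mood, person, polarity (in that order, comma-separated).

Segment: pupcho-te-y-of.
mood: -te → conditional.
person: -y → 3rd person.
polarity: -of → affirmative.

conditional, 3rd person, affirmative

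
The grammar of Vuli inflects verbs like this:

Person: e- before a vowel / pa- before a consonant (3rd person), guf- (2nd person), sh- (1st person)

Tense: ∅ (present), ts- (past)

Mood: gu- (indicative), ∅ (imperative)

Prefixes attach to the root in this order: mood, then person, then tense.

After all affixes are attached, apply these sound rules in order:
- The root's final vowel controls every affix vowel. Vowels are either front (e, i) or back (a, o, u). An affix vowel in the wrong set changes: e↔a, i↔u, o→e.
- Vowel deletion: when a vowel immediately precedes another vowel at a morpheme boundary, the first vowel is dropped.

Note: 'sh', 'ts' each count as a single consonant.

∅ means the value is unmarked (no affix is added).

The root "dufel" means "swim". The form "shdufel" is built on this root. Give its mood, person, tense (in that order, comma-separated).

Segment: sh-dufel.
mood: ∅ → imperative.
person: sh- → 1st person.
tense: ∅ → present.

imperative, 1st person, present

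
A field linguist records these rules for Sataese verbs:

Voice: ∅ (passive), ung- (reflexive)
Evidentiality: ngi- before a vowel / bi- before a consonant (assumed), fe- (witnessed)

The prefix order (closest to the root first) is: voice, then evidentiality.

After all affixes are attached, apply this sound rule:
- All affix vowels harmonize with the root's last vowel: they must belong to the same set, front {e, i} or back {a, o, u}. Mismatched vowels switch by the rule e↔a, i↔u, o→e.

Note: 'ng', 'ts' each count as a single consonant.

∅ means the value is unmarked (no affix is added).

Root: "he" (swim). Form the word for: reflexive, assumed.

ngiinghe

Attach voice reflexive ung- → unghe.
Attach evidentiality assumed ngi- (before vowel 'u') → ngiunghe.
Apply vowel harmony: ngiunghe → ngiinghe.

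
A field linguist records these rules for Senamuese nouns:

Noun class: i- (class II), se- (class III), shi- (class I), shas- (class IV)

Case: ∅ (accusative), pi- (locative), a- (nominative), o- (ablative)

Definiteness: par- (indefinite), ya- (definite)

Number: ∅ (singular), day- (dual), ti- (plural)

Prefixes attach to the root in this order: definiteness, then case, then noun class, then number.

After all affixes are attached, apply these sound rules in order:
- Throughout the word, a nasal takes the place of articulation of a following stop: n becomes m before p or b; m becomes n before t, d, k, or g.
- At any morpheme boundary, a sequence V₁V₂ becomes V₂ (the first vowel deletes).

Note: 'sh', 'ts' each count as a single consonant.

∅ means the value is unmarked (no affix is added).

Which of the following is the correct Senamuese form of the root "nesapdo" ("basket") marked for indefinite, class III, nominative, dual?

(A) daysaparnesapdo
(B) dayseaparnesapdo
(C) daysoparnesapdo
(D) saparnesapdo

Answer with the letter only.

A

Attach definiteness indefinite par- → parnesapdo.
Attach case nominative a- → aparnesapdo.
Attach noun class class III se- → seaparnesapdo.
Attach number dual day- → dayseaparnesapdo.
Nasal assimilation: no change.
Apply vowel deletion: dayseaparnesapdo → daysaparnesapdo.
So the correct form is daysaparnesapdo, option (A).
(D) saparnesapdo is wrong: it uses singular instead of dual for number.
(C) daysoparnesapdo is wrong: it uses ablative instead of nominative for case.
(B) dayseaparnesapdo is wrong: it fails to apply the sound rule(s).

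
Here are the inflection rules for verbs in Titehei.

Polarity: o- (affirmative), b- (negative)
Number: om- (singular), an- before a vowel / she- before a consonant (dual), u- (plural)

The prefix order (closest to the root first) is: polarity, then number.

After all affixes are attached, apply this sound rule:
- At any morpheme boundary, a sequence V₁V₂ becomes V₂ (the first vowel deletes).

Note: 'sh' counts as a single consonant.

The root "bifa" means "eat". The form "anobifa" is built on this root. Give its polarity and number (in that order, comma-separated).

Segment: an-o-bifa.
polarity: o- → affirmative.
number: an/she- → dual.

affirmative, dual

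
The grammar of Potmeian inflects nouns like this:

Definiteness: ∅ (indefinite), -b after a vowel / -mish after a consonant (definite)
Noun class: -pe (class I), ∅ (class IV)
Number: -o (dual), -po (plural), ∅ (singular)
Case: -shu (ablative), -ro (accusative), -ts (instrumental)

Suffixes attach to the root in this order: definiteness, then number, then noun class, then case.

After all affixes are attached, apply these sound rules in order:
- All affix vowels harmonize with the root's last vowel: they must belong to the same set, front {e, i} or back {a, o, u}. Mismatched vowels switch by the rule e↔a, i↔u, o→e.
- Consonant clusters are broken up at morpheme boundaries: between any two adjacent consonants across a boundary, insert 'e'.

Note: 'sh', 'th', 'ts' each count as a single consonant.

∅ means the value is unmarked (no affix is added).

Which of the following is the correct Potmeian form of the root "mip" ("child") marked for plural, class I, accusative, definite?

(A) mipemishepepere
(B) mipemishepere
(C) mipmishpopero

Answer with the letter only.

Attach definiteness definite -mish (after consonant 'p') → mipmish.
Attach number plural -po → mipmishpo.
Attach noun class class I -pe → mipmishpope.
Attach case accusative -ro → mipmishpopero.
Apply vowel harmony: mipmishpopero → mipmishpepere.
Apply epenthesis: mipmishpepere → mipemishepepere.
So the correct form is mipemishepepere, option (A).
(C) mipmishpopero is wrong: it fails to apply the sound rule(s).
(B) mipemishepere is wrong: it uses class IV instead of class I for noun class.

A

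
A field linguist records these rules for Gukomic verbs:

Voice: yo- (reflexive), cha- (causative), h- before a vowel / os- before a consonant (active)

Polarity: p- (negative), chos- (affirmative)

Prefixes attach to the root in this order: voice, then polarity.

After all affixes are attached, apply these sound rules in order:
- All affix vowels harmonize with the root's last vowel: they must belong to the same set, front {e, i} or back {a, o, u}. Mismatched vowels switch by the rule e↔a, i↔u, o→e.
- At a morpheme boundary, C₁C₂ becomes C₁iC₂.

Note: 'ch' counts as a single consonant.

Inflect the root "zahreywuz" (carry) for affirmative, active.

chososizahreywuz

Attach voice active os- (before consonant 'z') → oszahreywuz.
Attach polarity affirmative chos- → chososzahreywuz.
Vowel harmony: no change.
Apply epenthesis: chososzahreywuz → chososizahreywuz.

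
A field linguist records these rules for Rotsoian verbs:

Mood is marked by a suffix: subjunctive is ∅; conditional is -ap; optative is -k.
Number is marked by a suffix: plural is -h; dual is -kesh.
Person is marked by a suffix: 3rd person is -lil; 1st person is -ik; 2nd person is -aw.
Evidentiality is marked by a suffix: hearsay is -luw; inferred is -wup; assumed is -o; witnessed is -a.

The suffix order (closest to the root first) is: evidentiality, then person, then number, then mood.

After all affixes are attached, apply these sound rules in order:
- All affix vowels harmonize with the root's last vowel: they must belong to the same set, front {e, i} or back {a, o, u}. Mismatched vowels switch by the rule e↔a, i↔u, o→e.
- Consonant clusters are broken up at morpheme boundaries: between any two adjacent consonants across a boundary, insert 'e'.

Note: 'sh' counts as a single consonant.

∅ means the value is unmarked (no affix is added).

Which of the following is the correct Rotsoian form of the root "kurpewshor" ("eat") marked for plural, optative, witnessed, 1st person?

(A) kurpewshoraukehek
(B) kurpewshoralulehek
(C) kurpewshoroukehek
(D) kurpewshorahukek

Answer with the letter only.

Attach evidentiality witnessed -a → kurpewshora.
Attach person 1st person -ik → kurpewshoraik.
Attach number plural -h → kurpewshoraikh.
Attach mood optative -k → kurpewshoraikhk.
Apply vowel harmony: kurpewshoraikhk → kurpewshoraukhk.
Apply epenthesis: kurpewshoraukhk → kurpewshoraukehek.
So the correct form is kurpewshoraukehek, option (A).
(C) kurpewshoroukehek is wrong: it uses assumed instead of witnessed for evidentiality.
(B) kurpewshoralulehek is wrong: it uses 3rd person instead of 1st person for person.
(D) kurpewshorahukek is wrong: it has the affixes in the wrong order.

A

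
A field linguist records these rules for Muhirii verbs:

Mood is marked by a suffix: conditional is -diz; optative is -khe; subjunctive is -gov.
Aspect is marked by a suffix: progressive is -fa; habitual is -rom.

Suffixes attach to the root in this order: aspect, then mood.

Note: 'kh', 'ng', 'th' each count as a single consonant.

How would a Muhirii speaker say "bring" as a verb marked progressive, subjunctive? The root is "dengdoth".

dengdothfagov

Attach aspect progressive -fa → dengdothfa.
Attach mood subjunctive -gov → dengdothfagov.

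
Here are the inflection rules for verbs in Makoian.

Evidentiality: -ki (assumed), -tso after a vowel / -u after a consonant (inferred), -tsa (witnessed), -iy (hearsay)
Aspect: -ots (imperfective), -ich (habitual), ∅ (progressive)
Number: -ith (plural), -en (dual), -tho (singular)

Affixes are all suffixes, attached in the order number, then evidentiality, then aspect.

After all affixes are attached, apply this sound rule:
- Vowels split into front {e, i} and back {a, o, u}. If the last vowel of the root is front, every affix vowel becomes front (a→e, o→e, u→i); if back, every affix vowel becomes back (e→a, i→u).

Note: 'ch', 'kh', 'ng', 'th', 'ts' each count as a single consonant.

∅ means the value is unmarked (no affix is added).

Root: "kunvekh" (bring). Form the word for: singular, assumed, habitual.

kunvekhthekiich

Attach number singular -tho → kunvekhtho.
Attach evidentiality assumed -ki → kunvekhthoki.
Attach aspect habitual -ich → kunvekhthokiich.
Apply vowel harmony: kunvekhthokiich → kunvekhthekiich.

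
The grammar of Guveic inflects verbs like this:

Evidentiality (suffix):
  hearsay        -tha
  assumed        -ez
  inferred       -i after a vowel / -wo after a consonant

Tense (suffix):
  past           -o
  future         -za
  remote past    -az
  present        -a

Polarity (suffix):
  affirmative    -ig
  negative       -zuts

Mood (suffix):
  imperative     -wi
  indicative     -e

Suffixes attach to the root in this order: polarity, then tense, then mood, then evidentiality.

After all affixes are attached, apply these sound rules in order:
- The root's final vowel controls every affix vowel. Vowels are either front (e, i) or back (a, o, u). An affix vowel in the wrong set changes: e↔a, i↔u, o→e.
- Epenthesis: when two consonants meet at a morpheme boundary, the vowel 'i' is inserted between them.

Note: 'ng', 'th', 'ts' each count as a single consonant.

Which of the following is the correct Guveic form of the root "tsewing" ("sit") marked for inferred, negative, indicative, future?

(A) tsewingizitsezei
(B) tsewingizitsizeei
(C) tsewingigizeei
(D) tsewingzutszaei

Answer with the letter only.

B

Attach polarity negative -zuts → tsewingzuts.
Attach tense future -za → tsewingzutsza.
Attach mood indicative -e → tsewingzutszae.
Attach evidentiality inferred -i (after vowel 'e') → tsewingzutszaei.
Apply vowel harmony: tsewingzutszaei → tsewingzitszeei.
Apply epenthesis: tsewingzitszeei → tsewingizitsizeei.
So the correct form is tsewingizitsizeei, option (B).
(C) tsewingigizeei is wrong: it uses affirmative instead of negative for polarity.
(A) tsewingizitsezei is wrong: it has the affixes in the wrong order.
(D) tsewingzutszaei is wrong: it fails to apply the sound rule(s).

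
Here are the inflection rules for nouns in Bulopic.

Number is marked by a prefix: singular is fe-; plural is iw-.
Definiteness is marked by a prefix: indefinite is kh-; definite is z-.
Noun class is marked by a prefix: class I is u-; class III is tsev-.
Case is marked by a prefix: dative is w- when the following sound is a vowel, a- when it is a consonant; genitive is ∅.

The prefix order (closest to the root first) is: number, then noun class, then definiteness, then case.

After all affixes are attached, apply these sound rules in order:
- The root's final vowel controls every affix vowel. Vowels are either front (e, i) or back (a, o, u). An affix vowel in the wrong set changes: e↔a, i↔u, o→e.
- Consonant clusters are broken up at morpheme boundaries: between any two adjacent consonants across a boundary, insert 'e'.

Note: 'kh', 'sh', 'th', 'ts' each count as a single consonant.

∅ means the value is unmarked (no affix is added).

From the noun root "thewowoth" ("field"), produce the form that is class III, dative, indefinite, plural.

akhetsavuwethewowoth

Attach number plural iw- → iwthewowoth.
Attach noun class class III tsev- → tseviwthewowoth.
Attach definiteness indefinite kh- → khtseviwthewowoth.
Attach case dative a- (before consonant 'kh') → akhtseviwthewowoth.
Apply vowel harmony: akhtseviwthewowoth → akhtsavuwthewowoth.
Apply epenthesis: akhtsavuwthewowoth → akhetsavuwethewowoth.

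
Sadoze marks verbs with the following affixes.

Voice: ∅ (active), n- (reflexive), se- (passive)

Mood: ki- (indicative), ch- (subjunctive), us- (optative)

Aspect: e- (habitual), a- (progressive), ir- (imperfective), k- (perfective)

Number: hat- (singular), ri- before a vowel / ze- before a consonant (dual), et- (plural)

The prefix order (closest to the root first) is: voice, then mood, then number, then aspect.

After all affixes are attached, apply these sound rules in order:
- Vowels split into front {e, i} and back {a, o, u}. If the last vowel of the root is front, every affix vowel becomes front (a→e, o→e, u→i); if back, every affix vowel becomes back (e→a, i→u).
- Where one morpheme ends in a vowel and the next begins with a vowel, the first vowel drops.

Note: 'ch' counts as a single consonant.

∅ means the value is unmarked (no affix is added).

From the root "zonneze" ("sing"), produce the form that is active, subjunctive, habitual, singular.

ehetchzonneze

voice = active: zero marking, form stays zonneze.
Attach mood subjunctive ch- → chzonneze.
Attach number singular hat- → hatchzonneze.
Attach aspect habitual e- → ehatchzonneze.
Apply vowel harmony: ehatchzonneze → ehetchzonneze.
Vowel deletion: no change.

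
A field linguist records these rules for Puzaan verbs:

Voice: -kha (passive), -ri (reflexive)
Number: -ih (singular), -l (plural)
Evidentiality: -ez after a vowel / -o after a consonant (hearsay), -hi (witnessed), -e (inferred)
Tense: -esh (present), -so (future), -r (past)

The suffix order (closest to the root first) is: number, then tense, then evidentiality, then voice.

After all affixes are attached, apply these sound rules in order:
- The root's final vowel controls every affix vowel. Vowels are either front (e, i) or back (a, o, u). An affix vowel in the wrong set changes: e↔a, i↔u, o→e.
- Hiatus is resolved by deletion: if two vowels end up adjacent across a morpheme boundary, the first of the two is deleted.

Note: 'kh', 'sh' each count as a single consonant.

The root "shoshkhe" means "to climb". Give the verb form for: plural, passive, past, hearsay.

Attach number plural -l → shoshkhel.
Attach tense past -r → shoshkhelr.
Attach evidentiality hearsay -o (after consonant 'r') → shoshkhelro.
Attach voice passive -kha → shoshkhelrokha.
Apply vowel harmony: shoshkhelrokha → shoshkhelrekhe.
Vowel deletion: no change.

shoshkhelrekhe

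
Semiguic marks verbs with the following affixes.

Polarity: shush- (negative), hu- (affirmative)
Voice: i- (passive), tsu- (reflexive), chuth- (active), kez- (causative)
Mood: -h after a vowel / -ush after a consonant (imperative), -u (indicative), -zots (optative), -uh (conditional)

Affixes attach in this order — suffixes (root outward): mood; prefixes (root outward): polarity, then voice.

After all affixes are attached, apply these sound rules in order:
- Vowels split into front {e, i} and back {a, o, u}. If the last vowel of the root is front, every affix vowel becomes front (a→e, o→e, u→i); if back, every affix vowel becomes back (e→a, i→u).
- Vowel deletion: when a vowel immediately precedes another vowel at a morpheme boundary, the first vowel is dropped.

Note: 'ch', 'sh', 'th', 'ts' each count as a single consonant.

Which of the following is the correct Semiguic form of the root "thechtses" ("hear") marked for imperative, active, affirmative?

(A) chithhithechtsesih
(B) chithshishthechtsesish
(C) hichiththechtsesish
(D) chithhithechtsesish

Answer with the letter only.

Attach polarity affirmative hu- → huthechtses.
Attach voice active chuth- → chuthhuthechtses.
Attach mood imperative -ush (after consonant 's') → chuthhuthechtsesush.
Apply vowel harmony: chuthhuthechtsesush → chithhithechtsesish.
Vowel deletion: no change.
So the correct form is chithhithechtsesish, option (D).
(B) chithshishthechtsesish is wrong: it uses negative instead of affirmative for polarity.
(C) hichiththechtsesish is wrong: it has the affixes in the wrong order.
(A) chithhithechtsesih is wrong: it uses conditional instead of imperative for mood.

D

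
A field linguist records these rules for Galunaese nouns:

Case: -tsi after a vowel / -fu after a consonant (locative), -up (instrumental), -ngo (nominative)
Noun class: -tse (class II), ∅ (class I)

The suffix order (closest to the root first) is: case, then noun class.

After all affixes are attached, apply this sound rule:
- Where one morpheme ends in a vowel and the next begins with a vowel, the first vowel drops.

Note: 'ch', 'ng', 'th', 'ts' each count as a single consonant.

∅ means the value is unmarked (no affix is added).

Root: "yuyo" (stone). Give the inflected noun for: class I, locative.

yuyotsi

Attach case locative -tsi (after vowel 'o') → yuyotsi.
noun class = class I: zero marking, form stays yuyotsi.
Vowel deletion: no change.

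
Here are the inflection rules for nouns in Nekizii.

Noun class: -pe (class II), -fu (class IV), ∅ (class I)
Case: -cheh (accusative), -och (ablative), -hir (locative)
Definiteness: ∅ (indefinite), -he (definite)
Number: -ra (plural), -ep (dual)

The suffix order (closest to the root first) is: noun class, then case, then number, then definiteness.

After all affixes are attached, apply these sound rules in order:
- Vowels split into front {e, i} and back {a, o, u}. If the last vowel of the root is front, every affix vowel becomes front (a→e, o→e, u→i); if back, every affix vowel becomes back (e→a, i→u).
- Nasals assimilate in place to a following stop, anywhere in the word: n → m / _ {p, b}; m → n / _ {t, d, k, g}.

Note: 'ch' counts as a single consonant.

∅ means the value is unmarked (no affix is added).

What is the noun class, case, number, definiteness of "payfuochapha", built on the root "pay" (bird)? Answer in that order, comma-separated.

class IV, ablative, dual, definite

Segment: pay-fu-och-ep-he.
noun class: -fu → class IV.
case: -och → ablative.
number: -ep → dual.
definiteness: -he → definite.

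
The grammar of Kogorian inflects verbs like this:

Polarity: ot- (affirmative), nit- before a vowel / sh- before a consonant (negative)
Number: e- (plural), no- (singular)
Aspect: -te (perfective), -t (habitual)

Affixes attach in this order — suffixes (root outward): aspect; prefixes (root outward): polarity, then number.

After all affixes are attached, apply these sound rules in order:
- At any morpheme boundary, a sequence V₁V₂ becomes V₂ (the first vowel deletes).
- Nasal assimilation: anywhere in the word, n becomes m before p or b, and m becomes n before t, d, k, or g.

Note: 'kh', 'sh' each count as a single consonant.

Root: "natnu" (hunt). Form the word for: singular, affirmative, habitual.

Attach polarity affirmative ot- → otnatnu.
Attach aspect habitual -t → otnatnut.
Attach number singular no- → nootnatnut.
Apply vowel deletion: nootnatnut → notnatnut.
Nasal assimilation: no change.

notnatnut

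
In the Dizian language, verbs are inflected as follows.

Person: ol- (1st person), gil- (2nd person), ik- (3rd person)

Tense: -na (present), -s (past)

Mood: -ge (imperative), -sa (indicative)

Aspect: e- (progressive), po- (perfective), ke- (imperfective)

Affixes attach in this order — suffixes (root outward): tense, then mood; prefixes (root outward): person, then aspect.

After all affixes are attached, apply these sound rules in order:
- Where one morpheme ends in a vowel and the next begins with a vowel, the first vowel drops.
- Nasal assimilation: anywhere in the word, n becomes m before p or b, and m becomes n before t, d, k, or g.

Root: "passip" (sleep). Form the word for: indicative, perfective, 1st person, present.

polpassipnasa

Attach tense present -na → passipna.
Attach mood indicative -sa → passipnasa.
Attach person 1st person ol- → olpassipnasa.
Attach aspect perfective po- → poolpassipnasa.
Apply vowel deletion: poolpassipnasa → polpassipnasa.
Nasal assimilation: no change.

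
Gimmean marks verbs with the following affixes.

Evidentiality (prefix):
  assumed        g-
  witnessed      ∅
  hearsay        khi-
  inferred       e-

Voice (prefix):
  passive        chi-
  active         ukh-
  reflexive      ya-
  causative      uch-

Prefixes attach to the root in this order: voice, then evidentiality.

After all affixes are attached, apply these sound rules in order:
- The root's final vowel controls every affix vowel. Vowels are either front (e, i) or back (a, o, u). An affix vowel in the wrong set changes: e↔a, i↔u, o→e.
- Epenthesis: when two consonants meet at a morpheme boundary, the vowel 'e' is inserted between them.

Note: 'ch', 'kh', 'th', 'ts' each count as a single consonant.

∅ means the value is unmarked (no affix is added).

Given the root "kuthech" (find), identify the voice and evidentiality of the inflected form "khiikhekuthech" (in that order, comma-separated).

active, hearsay

Segment: khi-ukh-kuthech.
voice: ukh- → active.
evidentiality: khi- → hearsay.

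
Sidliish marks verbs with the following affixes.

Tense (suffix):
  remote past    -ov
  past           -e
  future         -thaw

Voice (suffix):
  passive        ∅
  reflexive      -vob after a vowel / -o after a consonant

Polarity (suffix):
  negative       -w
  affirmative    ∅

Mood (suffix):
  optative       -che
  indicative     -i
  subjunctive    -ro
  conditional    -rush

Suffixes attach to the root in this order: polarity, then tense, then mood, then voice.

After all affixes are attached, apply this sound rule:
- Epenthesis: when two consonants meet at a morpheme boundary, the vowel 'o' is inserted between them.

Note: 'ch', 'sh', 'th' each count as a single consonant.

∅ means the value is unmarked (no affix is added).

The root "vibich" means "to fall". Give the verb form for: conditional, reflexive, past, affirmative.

vibicherusho

polarity = affirmative: zero marking, form stays vibich.
Attach tense past -e → vibiche.
Attach mood conditional -rush → vibicherush.
Attach voice reflexive -o (after consonant 'sh') → vibicherusho.
Epenthesis: no change.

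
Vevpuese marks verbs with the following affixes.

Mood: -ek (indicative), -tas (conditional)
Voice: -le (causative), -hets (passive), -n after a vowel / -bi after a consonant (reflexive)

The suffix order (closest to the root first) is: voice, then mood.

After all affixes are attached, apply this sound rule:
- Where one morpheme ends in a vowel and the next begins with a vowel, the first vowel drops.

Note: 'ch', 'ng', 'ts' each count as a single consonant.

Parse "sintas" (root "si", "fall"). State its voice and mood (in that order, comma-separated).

reflexive, conditional

Segment: si-n-tas.
voice: -n/bi → reflexive.
mood: -tas → conditional.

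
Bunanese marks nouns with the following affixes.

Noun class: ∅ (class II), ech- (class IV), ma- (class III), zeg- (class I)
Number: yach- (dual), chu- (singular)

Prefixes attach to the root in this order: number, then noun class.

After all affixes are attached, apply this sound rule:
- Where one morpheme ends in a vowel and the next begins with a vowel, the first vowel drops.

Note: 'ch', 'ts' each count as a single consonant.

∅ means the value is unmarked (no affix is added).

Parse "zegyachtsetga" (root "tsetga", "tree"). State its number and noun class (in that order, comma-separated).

Segment: zeg-yach-tsetga.
number: yach- → dual.
noun class: zeg- → class I.

dual, class I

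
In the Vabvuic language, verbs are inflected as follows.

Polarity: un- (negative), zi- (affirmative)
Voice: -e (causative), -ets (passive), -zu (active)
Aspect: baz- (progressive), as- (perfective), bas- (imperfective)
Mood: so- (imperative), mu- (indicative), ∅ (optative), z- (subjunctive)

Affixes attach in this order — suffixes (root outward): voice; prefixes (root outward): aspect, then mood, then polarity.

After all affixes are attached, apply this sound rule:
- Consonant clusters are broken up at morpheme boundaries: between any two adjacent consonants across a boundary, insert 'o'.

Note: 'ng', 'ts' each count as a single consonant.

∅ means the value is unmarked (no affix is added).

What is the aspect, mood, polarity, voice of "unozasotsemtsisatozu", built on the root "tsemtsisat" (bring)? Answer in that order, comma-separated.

Segment: un-z-as-tsemtsisat-zu.
aspect: as- → perfective.
mood: z- → subjunctive.
polarity: un- → negative.
voice: -zu → active.

perfective, subjunctive, negative, active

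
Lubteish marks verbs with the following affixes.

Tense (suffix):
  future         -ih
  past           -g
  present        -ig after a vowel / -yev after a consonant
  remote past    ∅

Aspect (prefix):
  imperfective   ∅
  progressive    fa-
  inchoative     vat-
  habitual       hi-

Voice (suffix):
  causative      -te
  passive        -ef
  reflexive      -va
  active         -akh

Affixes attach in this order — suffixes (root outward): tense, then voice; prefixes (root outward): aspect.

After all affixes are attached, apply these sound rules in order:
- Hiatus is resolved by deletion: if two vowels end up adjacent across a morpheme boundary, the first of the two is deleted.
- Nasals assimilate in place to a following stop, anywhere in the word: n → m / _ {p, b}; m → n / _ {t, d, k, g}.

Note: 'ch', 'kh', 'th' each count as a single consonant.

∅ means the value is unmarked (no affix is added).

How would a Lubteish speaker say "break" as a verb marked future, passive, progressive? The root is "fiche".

fafichihef

Attach tense future -ih → ficheih.
Attach voice passive -ef → ficheihef.
Attach aspect progressive fa- → faficheihef.
Apply vowel deletion: faficheihef → fafichihef.
Nasal assimilation: no change.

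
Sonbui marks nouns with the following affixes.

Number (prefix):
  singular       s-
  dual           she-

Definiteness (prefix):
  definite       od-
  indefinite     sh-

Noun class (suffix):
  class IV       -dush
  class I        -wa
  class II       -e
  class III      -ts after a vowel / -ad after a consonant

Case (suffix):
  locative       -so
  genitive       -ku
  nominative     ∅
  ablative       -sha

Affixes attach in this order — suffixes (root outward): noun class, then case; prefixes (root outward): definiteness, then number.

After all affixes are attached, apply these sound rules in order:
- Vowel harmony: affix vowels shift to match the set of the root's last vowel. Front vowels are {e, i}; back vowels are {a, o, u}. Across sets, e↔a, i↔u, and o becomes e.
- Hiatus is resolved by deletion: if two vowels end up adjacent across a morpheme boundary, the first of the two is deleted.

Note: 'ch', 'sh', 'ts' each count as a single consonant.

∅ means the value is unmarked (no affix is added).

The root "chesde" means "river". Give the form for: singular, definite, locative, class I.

sedchesdewese

Attach noun class class I -wa → chesdewa.
Attach definiteness definite od- → odchesdewa.
Attach number singular s- → sodchesdewa.
Attach case locative -so → sodchesdewaso.
Apply vowel harmony: sodchesdewaso → sedchesdewese.
Vowel deletion: no change.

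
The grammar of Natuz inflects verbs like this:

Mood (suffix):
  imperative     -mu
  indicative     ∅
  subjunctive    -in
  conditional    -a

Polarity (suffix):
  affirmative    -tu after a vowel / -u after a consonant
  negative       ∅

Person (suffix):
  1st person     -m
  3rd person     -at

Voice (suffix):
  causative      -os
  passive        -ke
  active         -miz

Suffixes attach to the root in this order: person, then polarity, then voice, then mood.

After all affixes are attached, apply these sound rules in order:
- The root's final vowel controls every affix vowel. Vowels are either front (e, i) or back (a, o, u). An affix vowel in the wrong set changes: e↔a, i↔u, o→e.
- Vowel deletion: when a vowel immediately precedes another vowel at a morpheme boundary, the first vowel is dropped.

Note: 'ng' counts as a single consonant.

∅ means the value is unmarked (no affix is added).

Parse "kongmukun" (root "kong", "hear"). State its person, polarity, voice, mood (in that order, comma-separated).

1st person, affirmative, passive, subjunctive

Segment: kong-m-u-ke-in.
person: -m → 1st person.
polarity: -tu/u → affirmative.
voice: -ke → passive.
mood: -in → subjunctive.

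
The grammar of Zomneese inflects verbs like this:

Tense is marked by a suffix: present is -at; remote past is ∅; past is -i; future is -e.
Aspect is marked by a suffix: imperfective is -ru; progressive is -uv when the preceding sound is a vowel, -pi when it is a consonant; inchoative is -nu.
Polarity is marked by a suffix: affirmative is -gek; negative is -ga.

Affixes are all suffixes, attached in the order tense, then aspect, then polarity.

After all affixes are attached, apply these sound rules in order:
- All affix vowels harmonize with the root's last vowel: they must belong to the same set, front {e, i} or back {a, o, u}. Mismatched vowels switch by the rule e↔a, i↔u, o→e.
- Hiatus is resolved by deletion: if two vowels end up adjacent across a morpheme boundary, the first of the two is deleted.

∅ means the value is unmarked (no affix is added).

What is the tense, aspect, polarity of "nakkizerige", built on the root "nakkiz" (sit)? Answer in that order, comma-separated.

future, imperfective, negative

Segment: nakkiz-e-ru-ga.
tense: -e → future.
aspect: -ru → imperfective.
polarity: -ga → negative.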